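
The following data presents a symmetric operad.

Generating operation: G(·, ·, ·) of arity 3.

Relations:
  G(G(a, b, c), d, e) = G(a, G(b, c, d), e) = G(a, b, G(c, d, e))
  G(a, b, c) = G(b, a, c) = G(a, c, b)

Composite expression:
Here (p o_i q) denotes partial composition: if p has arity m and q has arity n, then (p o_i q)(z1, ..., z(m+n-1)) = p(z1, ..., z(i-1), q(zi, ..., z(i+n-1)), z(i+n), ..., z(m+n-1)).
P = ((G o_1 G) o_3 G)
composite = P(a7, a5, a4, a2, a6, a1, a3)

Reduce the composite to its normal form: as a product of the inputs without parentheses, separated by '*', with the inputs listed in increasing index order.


a1 * a2 * a3 * a4 * a5 * a6 * a7

Any arrangement under G is one operation, so sort the a-inputs.
G(a4, a2, a6) collapses to a4 * a2 * a6
G(a7, a5, G(a4, a2, a6)) collapses to a7 * a5 * a4 * a2 * a6
G(G(a7, a5, G(a4, a2, a6)), a1, a3) collapses to a7 * a5 * a4 * a2 * a6 * a1 * a3
rearranged into index order: a1 * a2 * a3 * a4 * a5 * a6 * a7


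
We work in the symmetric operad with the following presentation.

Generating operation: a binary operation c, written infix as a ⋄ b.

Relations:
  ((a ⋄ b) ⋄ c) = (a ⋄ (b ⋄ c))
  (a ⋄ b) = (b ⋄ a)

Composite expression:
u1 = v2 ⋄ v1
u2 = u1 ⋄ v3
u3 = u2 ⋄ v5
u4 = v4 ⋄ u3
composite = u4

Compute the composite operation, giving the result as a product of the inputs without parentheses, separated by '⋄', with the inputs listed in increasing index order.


Key point: c commutes, so take the v-inputs in any fixed order.
(v2 ⋄ v1) spells out as v2 ⋄ v1
((v2 ⋄ v1) ⋄ v3) spells out as v2 ⋄ v1 ⋄ v3
(((v2 ⋄ v1) ⋄ v3) ⋄ v5) spells out as v2 ⋄ v1 ⋄ v3 ⋄ v5
(v4 ⋄ (((v2 ⋄ v1) ⋄ v3) ⋄ v5)) spells out as v4 ⋄ v2 ⋄ v1 ⋄ v3 ⋄ v5
reordering the factors by index: v1 ⋄ v2 ⋄ v3 ⋄ v4 ⋄ v5

v1 ⋄ v2 ⋄ v3 ⋄ v4 ⋄ v5


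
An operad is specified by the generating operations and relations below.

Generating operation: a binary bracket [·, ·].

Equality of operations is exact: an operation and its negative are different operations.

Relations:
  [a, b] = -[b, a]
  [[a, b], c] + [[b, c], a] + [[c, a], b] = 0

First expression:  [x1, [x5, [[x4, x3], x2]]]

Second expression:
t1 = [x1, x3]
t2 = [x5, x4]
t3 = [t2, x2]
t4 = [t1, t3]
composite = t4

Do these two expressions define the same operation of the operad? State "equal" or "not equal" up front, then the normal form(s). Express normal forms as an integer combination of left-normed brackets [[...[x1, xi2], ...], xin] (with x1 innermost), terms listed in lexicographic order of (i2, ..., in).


not equal: they reduce to -[[[[x1, x2], x3], x4], x5] + [[[[x1, x2], x4], x3], x5] + [[[[x1, x3], x4], x2], x5] - [[[[x1, x4], x3], x2], x5] + [[[[x1, x5], x2], x3], x4] - [[[[x1, x5], x2], x4], x3] - [[[[x1, x5], x3], x4], x2] + [[[[x1, x5], x4], x3], x2] and [[[[x1, x3], x2], x4], x5] - [[[[x1, x3], x2], x5], x4] - [[[[x1, x3], x4], x5], x2] + [[[[x1, x3], x5], x4], x2]

Normal form of the first expression: -[[[[x1, x2], x3], x4], x5] + [[[[x1, x2], x4], x3], x5] + [[[[x1, x3], x4], x2], x5] - [[[[x1, x4], x3], x2], x5] + [[[[x1, x5], x2], x3], x4] - [[[[x1, x5], x2], x4], x3] - [[[[x1, x5], x3], x4], x2] + [[[[x1, x5], x4], x3], x2]
Normal form of the second expression: [[[[x1, x3], x2], x4], x5] - [[[[x1, x3], x2], x5], x4] - [[[[x1, x3], x4], x5], x2] + [[[[x1, x3], x5], x4], x2]
Distinct normal forms: not equal.


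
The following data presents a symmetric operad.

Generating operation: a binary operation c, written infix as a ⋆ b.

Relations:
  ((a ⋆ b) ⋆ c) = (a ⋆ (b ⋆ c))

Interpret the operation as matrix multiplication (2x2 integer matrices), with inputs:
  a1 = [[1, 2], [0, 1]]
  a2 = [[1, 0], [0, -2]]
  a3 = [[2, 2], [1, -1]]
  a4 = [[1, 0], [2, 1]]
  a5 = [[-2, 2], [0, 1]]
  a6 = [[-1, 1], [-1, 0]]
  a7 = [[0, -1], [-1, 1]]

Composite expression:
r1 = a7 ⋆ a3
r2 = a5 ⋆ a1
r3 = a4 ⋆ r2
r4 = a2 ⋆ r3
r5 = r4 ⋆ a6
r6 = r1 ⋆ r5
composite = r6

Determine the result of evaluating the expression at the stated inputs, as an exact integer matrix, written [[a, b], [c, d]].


(a7 ⋆ a3) = [[-1, 1], [-1, -3]]
(a5 ⋆ a1) = [[-2, -2], [0, 1]]
(a4 ⋆ (a5 ⋆ a1)) = [[-2, -2], [-4, -3]]
(a2 ⋆ (a4 ⋆ (a5 ⋆ a1))) = [[-2, -2], [8, 6]]
((a2 ⋆ (a4 ⋆ (a5 ⋆ a1))) ⋆ a6) = [[4, -2], [-14, 8]]
((a7 ⋆ a3) ⋆ ((a2 ⋆ (a4 ⋆ (a5 ⋆ a1))) ⋆ a6)) = [[-18, 10], [38, -22]]

[[-18, 10], [38, -22]]


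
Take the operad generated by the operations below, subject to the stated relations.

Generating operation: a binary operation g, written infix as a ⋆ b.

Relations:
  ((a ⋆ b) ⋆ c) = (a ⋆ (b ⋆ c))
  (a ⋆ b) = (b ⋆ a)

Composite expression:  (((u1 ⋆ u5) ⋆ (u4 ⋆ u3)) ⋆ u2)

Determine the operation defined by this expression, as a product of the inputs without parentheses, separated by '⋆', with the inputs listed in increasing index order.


u1 ⋆ u2 ⋆ u3 ⋆ u4 ⋆ u5


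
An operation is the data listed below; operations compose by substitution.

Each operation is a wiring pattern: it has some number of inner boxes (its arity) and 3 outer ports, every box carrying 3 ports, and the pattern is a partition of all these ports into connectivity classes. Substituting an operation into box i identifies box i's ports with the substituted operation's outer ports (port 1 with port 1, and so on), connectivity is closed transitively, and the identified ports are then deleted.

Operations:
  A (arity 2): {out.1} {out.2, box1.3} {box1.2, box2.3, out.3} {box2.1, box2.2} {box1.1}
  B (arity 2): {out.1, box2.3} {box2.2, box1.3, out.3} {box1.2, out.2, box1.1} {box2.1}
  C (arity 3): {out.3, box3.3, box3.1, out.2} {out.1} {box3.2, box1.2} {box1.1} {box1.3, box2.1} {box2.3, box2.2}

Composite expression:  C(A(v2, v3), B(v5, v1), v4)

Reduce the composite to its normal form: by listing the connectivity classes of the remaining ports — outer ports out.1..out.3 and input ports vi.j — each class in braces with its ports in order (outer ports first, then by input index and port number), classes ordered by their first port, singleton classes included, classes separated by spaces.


{out.1} {out.2, out.3, v4.1, v4.3} {v1.1} {v1.2, v5.1, v5.2, v5.3} {v1.3, v2.2, v3.3} {v2.1} {v2.3, v4.2} {v3.1, v3.2}

Reachability decides: close wires over C-identified ports.
the subtree at A composes to {out.1} {out.2, v2.3} {out.3, v2.2, v3.3} {v2.1} {v3.1, v3.2} on (v2, v3); out.j = own outer ports
the subtree at B composes to {out.1, v1.3} {out.2, v5.1, v5.2} {out.3, v1.2, v5.3} {v1.1} on (v5, v1); out.j = own outer ports
the subtree at C composes to {out.1} {out.2, out.3, v4.1, v4.3} {v1.1} {v1.2, v5.1, v5.2, v5.3} {v1.3, v2.2, v3.3} {v2.1} {v2.3, v4.2} {v3.1, v3.2} on (v2, v3, v5, v1, v4); out.j = own outer ports


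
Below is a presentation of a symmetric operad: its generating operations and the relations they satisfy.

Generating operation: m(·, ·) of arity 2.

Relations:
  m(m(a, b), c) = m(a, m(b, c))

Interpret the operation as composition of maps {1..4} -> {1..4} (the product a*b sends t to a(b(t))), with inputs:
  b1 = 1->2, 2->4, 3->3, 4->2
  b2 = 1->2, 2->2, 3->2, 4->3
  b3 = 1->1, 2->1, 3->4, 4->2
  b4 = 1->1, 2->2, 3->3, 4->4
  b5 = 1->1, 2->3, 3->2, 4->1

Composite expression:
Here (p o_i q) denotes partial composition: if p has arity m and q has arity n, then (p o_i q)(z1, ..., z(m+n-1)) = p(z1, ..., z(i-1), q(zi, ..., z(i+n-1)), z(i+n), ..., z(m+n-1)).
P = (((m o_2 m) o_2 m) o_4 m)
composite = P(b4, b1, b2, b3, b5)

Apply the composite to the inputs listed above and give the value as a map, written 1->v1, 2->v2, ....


m(b1, b2) = 1->4, 2->4, 3->4, 4->3
m(b3, b5) = 1->1, 2->4, 3->1, 4->1
m(m(b1, b2), m(b3, b5)) = 1->4, 2->3, 3->4, 4->4
m(b4, m(m(b1, b2), m(b3, b5))) = 1->4, 2->3, 3->4, 4->4

1->4, 2->3, 3->4, 4->4


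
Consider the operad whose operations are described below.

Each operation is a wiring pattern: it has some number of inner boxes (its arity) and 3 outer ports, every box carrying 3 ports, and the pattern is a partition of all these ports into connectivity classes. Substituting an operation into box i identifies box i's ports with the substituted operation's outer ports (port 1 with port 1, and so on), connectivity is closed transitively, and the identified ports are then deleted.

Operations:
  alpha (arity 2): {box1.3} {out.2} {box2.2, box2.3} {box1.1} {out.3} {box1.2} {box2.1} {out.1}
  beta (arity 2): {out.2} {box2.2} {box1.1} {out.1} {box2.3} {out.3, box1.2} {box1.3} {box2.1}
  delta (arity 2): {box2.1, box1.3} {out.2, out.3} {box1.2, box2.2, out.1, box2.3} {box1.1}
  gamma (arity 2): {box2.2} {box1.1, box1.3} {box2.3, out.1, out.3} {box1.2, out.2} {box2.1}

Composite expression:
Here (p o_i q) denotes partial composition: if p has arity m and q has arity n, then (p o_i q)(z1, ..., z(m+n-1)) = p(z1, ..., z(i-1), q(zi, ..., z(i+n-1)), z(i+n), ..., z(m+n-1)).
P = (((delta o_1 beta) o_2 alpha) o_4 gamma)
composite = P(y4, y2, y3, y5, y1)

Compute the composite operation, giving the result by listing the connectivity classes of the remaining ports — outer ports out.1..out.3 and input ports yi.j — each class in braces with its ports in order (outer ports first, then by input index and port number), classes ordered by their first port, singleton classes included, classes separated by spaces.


Treat the ports identified at delta as solder joints: merge, then drop.
composing alpha on (y2, y3), with out.j its own outer ports: {out.1} {out.2} {out.3} {y2.1} {y2.2} {y2.3} {y3.1} {y3.2, y3.3}
composing beta on (y4, y2, y3), with out.j its own outer ports: {out.1} {out.2} {out.3, y4.2} {y2.1} {y2.2} {y2.3} {y3.1} {y3.2, y3.3} {y4.1} {y4.3}
composing gamma on (y5, y1), with out.j its own outer ports: {out.1, out.3, y1.3} {out.2, y5.2} {y1.1} {y1.2} {y5.1, y5.3}
composing delta on (y4, y2, y3, y5, y1), with out.j its own outer ports: {out.1, y1.3, y4.2, y5.2} {out.2, out.3} {y1.1} {y1.2} {y2.1} {y2.2} {y2.3} {y3.1} {y3.2, y3.3} {y4.1} {y4.3} {y5.1, y5.3}

{out.1, y1.3, y4.2, y5.2} {out.2, out.3} {y1.1} {y1.2} {y2.1} {y2.2} {y2.3} {y3.1} {y3.2, y3.3} {y4.1} {y4.3} {y5.1, y5.3}


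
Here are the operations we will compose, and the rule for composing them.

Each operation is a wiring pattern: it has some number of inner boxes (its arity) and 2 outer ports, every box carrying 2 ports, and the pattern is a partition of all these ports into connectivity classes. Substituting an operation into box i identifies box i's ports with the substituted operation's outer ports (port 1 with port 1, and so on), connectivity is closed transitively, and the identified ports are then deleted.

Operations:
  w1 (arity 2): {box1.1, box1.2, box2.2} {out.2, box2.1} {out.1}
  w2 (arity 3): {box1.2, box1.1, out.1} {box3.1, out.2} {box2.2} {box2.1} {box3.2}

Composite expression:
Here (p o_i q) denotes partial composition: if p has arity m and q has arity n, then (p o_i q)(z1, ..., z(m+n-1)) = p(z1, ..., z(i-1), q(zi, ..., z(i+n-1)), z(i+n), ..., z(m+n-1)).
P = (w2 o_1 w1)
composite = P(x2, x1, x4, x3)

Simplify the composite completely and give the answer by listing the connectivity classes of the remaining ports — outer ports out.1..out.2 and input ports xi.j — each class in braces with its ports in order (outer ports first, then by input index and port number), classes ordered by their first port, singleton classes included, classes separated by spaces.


After gluing at w2, chains via deleted ports link the x-ports.
composing w1 on (x2, x1), with out.j its own outer ports: {out.1} {out.2, x1.1} {x1.2, x2.1, x2.2}
composing w2 on (x2, x1, x4, x3), with out.j its own outer ports: {out.1, x1.1} {out.2, x3.1} {x1.2, x2.1, x2.2} {x3.2} {x4.1} {x4.2}

{out.1, x1.1} {out.2, x3.1} {x1.2, x2.1, x2.2} {x3.2} {x4.1} {x4.2}


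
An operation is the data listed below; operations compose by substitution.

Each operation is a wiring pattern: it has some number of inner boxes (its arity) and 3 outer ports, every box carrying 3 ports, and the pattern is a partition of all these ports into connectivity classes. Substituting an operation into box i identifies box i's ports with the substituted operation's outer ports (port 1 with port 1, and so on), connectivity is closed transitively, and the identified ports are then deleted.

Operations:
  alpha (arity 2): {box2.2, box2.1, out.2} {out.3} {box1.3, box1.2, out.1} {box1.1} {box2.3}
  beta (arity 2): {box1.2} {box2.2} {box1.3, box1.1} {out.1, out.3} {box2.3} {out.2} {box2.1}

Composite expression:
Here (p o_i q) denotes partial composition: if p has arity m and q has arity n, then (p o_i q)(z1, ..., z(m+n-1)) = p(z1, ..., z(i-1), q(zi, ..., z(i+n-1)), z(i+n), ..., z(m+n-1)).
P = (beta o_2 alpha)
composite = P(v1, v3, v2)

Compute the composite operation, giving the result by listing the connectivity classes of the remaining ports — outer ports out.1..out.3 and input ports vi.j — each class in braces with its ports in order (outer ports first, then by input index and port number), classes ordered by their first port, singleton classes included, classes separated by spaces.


{out.1, out.3} {out.2} {v1.1, v1.3} {v1.2} {v2.1, v2.2} {v2.3} {v3.1} {v3.2, v3.3}

Substituting into beta glues patterns; closure does the rest.
alpha over (v3, v2) gives {out.1, v3.2, v3.3} {out.2, v2.1, v2.2} {out.3} {v2.3} {v3.1}, out.j being that stage's outer ports
beta over (v1, v3, v2) gives {out.1, out.3} {out.2} {v1.1, v1.3} {v1.2} {v2.1, v2.2} {v2.3} {v3.1} {v3.2, v3.3}, out.j being that stage's outer ports


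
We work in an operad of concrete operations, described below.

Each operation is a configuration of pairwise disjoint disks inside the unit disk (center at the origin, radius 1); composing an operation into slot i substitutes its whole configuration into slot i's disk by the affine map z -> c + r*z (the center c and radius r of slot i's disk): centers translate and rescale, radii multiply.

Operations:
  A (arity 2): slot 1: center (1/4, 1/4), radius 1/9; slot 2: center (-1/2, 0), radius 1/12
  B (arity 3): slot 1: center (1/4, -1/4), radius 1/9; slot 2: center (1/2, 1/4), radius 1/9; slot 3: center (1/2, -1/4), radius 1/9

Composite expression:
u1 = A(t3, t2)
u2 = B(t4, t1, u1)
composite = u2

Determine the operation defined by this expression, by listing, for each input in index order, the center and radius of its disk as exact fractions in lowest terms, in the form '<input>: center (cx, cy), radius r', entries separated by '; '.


Nesting under B composes maps z -> c + r*z down each t-path.
input t4: composing its 1 substitution step yields center (1/4, -1/4), radius 1/9
input t1: composing its 1 substitution step yields center (1/2, 1/4), radius 1/9
input t3: composing its 2 substitution steps yields center (19/36, -2/9), radius 1/81
input t2: composing its 2 substitution steps yields center (4/9, -1/4), radius 1/108

t1: center (1/2, 1/4), radius 1/9; t2: center (4/9, -1/4), radius 1/108; t3: center (19/36, -2/9), radius 1/81; t4: center (1/4, -1/4), radius 1/9


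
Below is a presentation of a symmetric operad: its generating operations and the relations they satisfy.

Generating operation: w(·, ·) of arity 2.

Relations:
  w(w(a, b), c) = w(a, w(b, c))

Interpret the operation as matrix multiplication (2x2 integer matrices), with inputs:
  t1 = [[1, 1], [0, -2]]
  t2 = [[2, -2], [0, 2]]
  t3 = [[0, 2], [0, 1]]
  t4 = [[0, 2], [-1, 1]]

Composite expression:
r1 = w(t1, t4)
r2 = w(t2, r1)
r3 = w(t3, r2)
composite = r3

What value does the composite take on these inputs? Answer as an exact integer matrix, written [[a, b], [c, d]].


w(t1, t4) = [[-1, 3], [2, -2]]
w(t2, w(t1, t4)) = [[-6, 10], [4, -4]]
w(t3, w(t2, w(t1, t4))) = [[8, -8], [4, -4]]

[[8, -8], [4, -4]]


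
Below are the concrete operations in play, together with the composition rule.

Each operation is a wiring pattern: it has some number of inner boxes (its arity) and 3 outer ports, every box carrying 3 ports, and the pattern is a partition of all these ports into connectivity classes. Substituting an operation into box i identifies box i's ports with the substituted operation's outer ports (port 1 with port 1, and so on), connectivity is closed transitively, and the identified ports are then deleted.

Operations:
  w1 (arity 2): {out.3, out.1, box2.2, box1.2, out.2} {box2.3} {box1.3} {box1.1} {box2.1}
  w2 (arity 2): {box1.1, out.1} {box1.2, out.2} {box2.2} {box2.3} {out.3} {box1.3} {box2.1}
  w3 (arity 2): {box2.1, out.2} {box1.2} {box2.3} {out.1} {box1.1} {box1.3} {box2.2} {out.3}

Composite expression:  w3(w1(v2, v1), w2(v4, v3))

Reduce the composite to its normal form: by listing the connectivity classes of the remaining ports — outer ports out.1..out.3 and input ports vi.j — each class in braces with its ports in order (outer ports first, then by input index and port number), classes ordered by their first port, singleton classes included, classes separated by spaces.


Treat the ports identified at w3 as solder joints: merge, then drop.
through w1, on inputs (v2, v1): {out.1, out.2, out.3, v1.2, v2.2} {v1.1} {v1.3} {v2.1} {v2.3} (out.j = stage outer ports)
through w2, on inputs (v4, v3): {out.1, v4.1} {out.2, v4.2} {out.3} {v3.1} {v3.2} {v3.3} {v4.3} (out.j = stage outer ports)
through w3, on inputs (v2, v1, v4, v3): {out.1} {out.2, v4.1} {out.3} {v1.1} {v1.2, v2.2} {v1.3} {v2.1} {v2.3} {v3.1} {v3.2} {v3.3} {v4.2} {v4.3} (out.j = stage outer ports)

{out.1} {out.2, v4.1} {out.3} {v1.1} {v1.2, v2.2} {v1.3} {v2.1} {v2.3} {v3.1} {v3.2} {v3.3} {v4.2} {v4.3}


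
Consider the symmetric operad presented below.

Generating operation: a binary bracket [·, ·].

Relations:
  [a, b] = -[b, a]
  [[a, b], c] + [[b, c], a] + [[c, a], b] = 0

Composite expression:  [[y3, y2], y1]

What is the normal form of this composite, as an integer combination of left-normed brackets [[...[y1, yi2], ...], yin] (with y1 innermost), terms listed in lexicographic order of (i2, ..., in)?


[[y1, y2], y3] - [[y1, y3], y2]


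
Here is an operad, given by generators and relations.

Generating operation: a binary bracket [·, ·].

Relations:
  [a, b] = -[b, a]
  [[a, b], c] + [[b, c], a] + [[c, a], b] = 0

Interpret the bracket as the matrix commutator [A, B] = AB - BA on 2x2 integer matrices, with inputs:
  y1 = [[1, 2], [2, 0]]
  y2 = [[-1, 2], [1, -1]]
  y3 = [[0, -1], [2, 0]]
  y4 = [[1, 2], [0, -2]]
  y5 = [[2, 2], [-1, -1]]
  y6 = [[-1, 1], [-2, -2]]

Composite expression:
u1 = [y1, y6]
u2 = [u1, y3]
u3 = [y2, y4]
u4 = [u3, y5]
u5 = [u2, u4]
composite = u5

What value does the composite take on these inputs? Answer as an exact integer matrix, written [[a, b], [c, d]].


[[-180, 40], [-20, 180]]


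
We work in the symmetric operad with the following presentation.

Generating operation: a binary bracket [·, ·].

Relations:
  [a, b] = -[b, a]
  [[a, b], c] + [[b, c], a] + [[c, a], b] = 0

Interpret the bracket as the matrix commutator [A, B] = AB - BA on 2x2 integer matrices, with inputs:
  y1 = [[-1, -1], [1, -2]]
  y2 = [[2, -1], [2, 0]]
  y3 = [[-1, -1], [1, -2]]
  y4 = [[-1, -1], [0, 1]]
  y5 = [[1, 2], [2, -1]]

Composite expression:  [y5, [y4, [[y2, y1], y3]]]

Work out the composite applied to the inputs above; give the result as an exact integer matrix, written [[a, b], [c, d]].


[[-8, -8], [16, 8]]

[y2, y1] = [[1, -1], [0, -1]]
[[y2, y1], y3] = [[-1, -1], [-2, 1]]
[y4, [[y2, y1], y3]] = [[2, 0], [-4, -2]]
[y5, [y4, [[y2, y1], y3]]] = [[-8, -8], [16, 8]]


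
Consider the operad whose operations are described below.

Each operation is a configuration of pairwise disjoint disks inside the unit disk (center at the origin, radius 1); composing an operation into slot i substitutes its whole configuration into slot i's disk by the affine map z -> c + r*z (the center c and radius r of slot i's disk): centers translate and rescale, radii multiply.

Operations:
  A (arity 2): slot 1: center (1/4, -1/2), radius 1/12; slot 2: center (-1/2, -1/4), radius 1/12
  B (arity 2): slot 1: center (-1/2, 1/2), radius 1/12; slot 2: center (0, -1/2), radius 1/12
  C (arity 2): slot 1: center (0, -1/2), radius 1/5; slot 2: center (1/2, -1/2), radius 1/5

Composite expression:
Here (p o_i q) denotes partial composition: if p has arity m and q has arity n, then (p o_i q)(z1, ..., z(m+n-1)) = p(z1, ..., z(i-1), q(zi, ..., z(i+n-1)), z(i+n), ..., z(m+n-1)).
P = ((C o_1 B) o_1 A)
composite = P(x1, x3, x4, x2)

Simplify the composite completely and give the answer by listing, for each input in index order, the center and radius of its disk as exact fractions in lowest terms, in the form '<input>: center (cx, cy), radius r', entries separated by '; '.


x1: center (-23/240, -49/120), radius 1/720; x2: center (1/2, -1/2), radius 1/5; x3: center (-13/120, -97/240), radius 1/720; x4: center (0, -3/5), radius 1/60

Only the slot chain above each x matters under C; compose those maps.
x1 passes through 3 substitutions, ending at center (-23/240, -49/120), radius 1/720
x3 passes through 3 substitutions, ending at center (-13/120, -97/240), radius 1/720
x4 passes through 2 substitutions, ending at center (0, -3/5), radius 1/60
x2 passes through 1 substitution, ending at center (1/2, -1/2), radius 1/5


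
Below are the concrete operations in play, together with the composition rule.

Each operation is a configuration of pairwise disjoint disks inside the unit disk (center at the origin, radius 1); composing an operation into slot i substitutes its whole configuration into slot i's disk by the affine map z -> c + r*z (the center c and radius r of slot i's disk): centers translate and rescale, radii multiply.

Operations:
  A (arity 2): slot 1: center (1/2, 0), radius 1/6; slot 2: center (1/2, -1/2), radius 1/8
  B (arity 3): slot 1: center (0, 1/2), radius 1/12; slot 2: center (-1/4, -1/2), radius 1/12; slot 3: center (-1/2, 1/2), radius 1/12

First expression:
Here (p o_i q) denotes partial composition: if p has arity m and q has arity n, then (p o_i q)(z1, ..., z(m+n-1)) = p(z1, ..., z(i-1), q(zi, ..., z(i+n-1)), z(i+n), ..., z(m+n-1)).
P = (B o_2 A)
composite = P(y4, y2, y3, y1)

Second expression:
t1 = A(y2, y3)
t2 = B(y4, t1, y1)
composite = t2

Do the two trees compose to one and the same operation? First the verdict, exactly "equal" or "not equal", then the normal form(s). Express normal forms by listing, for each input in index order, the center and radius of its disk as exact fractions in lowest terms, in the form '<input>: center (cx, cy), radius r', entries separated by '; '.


equal: each reduces to y1: center (-1/2, 1/2), radius 1/12; y2: center (-5/24, -1/2), radius 1/72; y3: center (-5/24, -13/24), radius 1/96; y4: center (0, 1/2), radius 1/12

Reducing the first expression gives y1: center (-1/2, 1/2), radius 1/12; y2: center (-5/24, -1/2), radius 1/72; y3: center (-5/24, -13/24), radius 1/96; y4: center (0, 1/2), radius 1/12
Reducing the second expression gives y1: center (-1/2, 1/2), radius 1/12; y2: center (-5/24, -1/2), radius 1/72; y3: center (-5/24, -13/24), radius 1/96; y4: center (0, 1/2), radius 1/12
One common form — equal.


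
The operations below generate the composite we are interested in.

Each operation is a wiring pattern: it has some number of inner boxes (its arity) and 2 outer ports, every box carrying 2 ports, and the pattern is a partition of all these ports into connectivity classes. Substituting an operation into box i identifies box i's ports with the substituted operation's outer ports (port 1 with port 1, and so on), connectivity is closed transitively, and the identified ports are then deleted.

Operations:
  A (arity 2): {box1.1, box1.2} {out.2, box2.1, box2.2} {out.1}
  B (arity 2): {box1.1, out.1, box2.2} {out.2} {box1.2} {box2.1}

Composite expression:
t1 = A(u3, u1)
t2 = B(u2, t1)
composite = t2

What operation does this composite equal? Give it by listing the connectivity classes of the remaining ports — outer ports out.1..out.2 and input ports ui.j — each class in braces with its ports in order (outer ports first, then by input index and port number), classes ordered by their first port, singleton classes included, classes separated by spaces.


{out.1, u1.1, u1.2, u2.1} {out.2} {u2.2} {u3.1, u3.2}

Two ports join when wires chain via B-identified ports.
composing A on (u3, u1), with out.j its own outer ports: {out.1} {out.2, u1.1, u1.2} {u3.1, u3.2}
composing B on (u2, u3, u1), with out.j its own outer ports: {out.1, u1.1, u1.2, u2.1} {out.2} {u2.2} {u3.1, u3.2}


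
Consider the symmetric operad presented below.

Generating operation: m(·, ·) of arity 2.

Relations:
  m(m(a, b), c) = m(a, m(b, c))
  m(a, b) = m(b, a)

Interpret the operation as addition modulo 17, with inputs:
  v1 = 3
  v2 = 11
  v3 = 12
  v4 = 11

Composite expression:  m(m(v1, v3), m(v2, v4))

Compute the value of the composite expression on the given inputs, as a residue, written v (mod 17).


m(v1, v3) = 15
m(v2, v4) = 5
m(m(v1, v3), m(v2, v4)) = 3

3 (mod 17)


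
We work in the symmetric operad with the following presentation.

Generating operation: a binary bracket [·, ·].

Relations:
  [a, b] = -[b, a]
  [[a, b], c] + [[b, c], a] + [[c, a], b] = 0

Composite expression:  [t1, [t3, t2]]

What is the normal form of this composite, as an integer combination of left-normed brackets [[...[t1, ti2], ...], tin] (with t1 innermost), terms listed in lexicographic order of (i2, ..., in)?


-[[t1, t2], t3] + [[t1, t3], t2]

In the tensor algebra, words opening t1 carry the t1-anchored form.
Composite bracket: [t1, [t3, t2]]
The bracket unfolds into 4 signed words via [a, b] = ab - ba (2^2 = 4).
Collect the words opening with t1:
  the word t1t2t3 carries sign -1 and contributes -[[t1, t2], t3]
  the word t1t3t2 carries sign +1 and contributes +[[t1, t3], t2]


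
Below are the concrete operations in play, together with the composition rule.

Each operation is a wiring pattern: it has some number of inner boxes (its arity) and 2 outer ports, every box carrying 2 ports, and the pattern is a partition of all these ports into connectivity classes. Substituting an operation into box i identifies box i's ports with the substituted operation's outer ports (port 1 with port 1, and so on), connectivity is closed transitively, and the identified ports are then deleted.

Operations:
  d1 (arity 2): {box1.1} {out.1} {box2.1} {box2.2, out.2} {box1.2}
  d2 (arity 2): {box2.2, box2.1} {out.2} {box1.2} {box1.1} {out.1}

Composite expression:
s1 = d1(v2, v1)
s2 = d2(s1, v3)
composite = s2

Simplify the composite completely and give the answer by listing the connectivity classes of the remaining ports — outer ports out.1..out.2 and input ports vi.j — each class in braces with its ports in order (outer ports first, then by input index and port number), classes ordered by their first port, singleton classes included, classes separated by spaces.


Treat the ports identified at d2 as solder joints: merge, then drop.
through d1, on inputs (v2, v1): {out.1} {out.2, v1.2} {v1.1} {v2.1} {v2.2} (out.j = stage outer ports)
through d2, on inputs (v2, v1, v3): {out.1} {out.2} {v1.1} {v1.2} {v2.1} {v2.2} {v3.1, v3.2} (out.j = stage outer ports)

{out.1} {out.2} {v1.1} {v1.2} {v2.1} {v2.2} {v3.1, v3.2}


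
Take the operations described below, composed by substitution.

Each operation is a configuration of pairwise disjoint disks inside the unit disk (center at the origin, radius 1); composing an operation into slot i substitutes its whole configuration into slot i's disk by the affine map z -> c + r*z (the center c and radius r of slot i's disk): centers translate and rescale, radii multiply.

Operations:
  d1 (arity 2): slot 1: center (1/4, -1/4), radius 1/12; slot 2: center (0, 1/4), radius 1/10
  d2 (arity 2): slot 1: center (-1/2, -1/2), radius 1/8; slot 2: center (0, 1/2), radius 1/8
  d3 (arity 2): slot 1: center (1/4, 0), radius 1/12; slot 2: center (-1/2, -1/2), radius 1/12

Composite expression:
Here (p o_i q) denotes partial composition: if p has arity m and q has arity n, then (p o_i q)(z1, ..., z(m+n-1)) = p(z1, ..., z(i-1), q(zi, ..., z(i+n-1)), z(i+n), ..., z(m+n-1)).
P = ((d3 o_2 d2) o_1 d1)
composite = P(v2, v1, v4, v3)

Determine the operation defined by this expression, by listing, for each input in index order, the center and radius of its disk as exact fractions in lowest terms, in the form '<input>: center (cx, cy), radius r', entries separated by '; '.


Affine substitution under d3: radii multiply and v-centers shift.
v2: after 2 affine steps, its disk has center (13/48, -1/48), radius 1/144
v1: after 2 affine steps, its disk has center (1/4, 1/48), radius 1/120
v4: after 2 affine steps, its disk has center (-13/24, -13/24), radius 1/96
v3: after 2 affine steps, its disk has center (-1/2, -11/24), radius 1/96

v1: center (1/4, 1/48), radius 1/120; v2: center (13/48, -1/48), radius 1/144; v3: center (-1/2, -11/24), radius 1/96; v4: center (-13/24, -13/24), radius 1/96


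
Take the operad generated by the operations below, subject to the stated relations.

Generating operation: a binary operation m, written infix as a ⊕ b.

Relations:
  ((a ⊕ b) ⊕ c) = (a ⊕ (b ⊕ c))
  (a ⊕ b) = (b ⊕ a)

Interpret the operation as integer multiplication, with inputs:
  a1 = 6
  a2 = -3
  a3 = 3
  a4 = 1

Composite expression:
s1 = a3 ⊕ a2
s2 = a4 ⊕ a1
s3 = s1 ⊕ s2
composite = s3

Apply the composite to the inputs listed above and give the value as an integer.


-54

(a3 ⊕ a2) = -9
(a4 ⊕ a1) = 6
((a3 ⊕ a2) ⊕ (a4 ⊕ a1)) = -54


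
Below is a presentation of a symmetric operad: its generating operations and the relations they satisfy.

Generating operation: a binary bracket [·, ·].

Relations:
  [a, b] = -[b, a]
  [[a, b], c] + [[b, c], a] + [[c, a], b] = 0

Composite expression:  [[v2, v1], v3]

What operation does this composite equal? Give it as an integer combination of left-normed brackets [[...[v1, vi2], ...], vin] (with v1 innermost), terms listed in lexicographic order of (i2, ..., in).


-[[v1, v2], v3]

Expand each bracket as ab - ba; the v1-initial words give the coefficients.
Composite bracket: [[v2, v1], v3]
Expanding via [a, b] = ab - ba: 4 signed words (2^2 = 4).
Coefficients come from the v1-initial words:
  word v1v2v3 has sign -1, contributing -[[v1, v2], v3]


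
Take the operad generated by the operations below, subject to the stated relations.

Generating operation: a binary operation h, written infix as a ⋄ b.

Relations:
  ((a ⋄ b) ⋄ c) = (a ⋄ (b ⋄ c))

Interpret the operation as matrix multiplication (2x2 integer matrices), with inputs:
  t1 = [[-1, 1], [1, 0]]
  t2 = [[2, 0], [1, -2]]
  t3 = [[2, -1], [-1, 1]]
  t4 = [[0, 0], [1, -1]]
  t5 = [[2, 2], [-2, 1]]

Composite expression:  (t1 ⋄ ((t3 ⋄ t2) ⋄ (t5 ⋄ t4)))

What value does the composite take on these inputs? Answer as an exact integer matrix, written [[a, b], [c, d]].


[[-12, 12], [8, -8]]

(t3 ⋄ t2) = [[3, 2], [-1, -2]]
(t5 ⋄ t4) = [[2, -2], [1, -1]]
((t3 ⋄ t2) ⋄ (t5 ⋄ t4)) = [[8, -8], [-4, 4]]
(t1 ⋄ ((t3 ⋄ t2) ⋄ (t5 ⋄ t4))) = [[-12, 12], [8, -8]]


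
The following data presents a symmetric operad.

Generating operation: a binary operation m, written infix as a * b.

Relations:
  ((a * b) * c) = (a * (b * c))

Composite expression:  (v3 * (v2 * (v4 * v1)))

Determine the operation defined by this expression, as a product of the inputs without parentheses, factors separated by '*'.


v3 * v2 * v4 * v1

Every regrouping of m is equal, so read the v-inputs in written order.
(v4 * v1) reduces to v4 * v1
(v2 * (v4 * v1)) reduces to v2 * v4 * v1
(v3 * (v2 * (v4 * v1))) reduces to v3 * v2 * v4 * v1


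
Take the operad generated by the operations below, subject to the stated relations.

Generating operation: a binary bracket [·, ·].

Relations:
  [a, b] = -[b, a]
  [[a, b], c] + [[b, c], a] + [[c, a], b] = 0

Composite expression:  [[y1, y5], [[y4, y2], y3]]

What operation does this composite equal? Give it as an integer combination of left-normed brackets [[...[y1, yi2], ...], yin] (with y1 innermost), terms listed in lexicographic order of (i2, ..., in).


Expand each bracket as ab - ba; the y1-initial words give the coefficients.
Composite bracket: [[y1, y5], [[y4, y2], y3]]
The bracket unfolds into 16 signed words via [a, b] = ab - ba (2^4 = 16).
The y1-initial words carry the normal form:
  y1y5y2y4y3 (sign -1) contributes -[[[[y1, y5], y2], y4], y3]
  y1y5y3y2y4 (sign +1) contributes +[[[[y1, y5], y3], y2], y4]
  y1y5y3y4y2 (sign -1) contributes -[[[[y1, y5], y3], y4], y2]
  y1y5y4y2y3 (sign +1) contributes +[[[[y1, y5], y4], y2], y3]

-[[[[y1, y5], y2], y4], y3] + [[[[y1, y5], y3], y2], y4] - [[[[y1, y5], y3], y4], y2] + [[[[y1, y5], y4], y2], y3]


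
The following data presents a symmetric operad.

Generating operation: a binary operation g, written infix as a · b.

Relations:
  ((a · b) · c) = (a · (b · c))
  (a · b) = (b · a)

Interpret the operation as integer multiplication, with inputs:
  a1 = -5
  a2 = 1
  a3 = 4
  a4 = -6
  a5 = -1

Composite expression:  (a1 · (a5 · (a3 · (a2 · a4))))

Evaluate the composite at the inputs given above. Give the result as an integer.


-120

(a2 · a4) = -6
(a3 · (a2 · a4)) = -24
(a5 · (a3 · (a2 · a4))) = 24
(a1 · (a5 · (a3 · (a2 · a4)))) = -120


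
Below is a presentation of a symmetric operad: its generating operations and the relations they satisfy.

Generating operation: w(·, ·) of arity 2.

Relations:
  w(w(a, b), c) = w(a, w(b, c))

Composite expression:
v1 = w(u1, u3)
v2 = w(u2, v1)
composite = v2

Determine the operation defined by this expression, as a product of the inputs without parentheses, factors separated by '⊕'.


Associativity of w dissolves the nesting; only the u-input order survives.
w(u1, u3) collapses to u1 ⊕ u3
w(u2, w(u1, u3)) collapses to u2 ⊕ u1 ⊕ u3

u2 ⊕ u1 ⊕ u3


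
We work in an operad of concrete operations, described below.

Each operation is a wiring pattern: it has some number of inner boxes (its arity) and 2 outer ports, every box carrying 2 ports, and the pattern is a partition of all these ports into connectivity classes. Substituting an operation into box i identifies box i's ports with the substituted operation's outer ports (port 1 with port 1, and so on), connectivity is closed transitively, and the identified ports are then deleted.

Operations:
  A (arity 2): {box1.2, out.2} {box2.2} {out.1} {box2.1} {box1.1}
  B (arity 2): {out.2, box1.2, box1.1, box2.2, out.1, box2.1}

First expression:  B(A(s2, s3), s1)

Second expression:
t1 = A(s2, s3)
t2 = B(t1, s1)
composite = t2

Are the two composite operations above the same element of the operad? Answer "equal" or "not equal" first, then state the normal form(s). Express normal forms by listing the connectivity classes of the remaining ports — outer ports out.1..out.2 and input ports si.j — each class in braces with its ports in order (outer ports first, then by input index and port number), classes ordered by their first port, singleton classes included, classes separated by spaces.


equal; the common form is {out.1, out.2, s1.1, s1.2, s2.2} {s2.1} {s3.1} {s3.2}


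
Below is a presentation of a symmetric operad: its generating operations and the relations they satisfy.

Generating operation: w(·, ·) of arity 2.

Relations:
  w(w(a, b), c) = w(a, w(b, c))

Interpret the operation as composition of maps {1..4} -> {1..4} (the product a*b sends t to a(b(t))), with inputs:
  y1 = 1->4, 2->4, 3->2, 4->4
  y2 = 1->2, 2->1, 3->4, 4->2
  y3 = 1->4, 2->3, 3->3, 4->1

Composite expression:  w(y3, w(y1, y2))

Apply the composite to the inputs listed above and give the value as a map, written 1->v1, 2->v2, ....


1->1, 2->1, 3->1, 4->1

w(y1, y2) = 1->4, 2->4, 3->4, 4->4
w(y3, w(y1, y2)) = 1->1, 2->1, 3->1, 4->1


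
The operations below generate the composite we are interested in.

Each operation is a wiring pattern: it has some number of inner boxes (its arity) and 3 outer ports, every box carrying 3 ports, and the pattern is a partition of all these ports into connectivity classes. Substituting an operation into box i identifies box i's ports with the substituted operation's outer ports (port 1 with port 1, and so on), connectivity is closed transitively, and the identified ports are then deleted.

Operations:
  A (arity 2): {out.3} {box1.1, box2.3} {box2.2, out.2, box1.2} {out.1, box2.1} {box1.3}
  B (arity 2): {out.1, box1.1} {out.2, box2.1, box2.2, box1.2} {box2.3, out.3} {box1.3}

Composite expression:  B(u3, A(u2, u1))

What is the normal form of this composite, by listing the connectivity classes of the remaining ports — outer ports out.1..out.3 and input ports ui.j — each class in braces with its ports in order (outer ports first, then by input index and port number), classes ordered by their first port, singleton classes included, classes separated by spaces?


{out.1, u3.1} {out.2, u1.1, u1.2, u2.2, u3.2} {out.3} {u1.3, u2.1} {u2.3} {u3.3}

Substituting into B glues patterns; closure does the rest.
A over (u2, u1) gives {out.1, u1.1} {out.2, u1.2, u2.2} {out.3} {u1.3, u2.1} {u2.3}, out.j being that stage's outer ports
B over (u3, u2, u1) gives {out.1, u3.1} {out.2, u1.1, u1.2, u2.2, u3.2} {out.3} {u1.3, u2.1} {u2.3} {u3.3}, out.j being that stage's outer ports


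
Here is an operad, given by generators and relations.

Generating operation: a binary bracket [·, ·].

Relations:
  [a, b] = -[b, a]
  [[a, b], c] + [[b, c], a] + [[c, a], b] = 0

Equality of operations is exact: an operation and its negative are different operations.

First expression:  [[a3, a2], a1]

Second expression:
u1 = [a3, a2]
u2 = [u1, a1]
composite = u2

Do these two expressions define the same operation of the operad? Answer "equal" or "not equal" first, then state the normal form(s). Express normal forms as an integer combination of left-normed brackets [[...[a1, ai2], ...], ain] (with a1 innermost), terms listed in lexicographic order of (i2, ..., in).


Reducing the first expression gives [[a1, a2], a3] - [[a1, a3], a2]
Reducing the second expression gives [[a1, a2], a3] - [[a1, a3], a2]
One common form — equal.

equal — both sides give [[a1, a2], a3] - [[a1, a3], a2]


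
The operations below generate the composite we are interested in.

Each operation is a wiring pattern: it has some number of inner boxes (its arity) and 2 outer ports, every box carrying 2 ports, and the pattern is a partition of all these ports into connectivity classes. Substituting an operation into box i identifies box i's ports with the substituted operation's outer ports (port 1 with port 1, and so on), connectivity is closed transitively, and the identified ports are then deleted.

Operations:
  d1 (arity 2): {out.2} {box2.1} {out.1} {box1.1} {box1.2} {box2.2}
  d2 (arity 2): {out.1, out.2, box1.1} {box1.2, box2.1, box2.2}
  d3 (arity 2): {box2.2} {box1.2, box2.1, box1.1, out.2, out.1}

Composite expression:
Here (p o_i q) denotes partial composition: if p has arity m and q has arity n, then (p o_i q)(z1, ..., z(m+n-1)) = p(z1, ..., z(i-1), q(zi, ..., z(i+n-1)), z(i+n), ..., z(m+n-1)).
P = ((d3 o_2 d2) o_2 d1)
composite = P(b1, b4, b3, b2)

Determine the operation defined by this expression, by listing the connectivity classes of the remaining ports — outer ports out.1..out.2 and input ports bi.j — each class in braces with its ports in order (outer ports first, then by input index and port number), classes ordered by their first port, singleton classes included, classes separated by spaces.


Reachability decides: close wires over d3-identified ports.
stage d1: inputs (b4, b3), connectivity {out.1} {out.2} {b3.1} {b3.2} {b4.1} {b4.2}, out.j its boundary
stage d2: inputs (b4, b3, b2), connectivity {out.1, out.2} {b2.1, b2.2} {b3.1} {b3.2} {b4.1} {b4.2}, out.j its boundary
stage d3: inputs (b1, b4, b3, b2), connectivity {out.1, out.2, b1.1, b1.2} {b2.1, b2.2} {b3.1} {b3.2} {b4.1} {b4.2}, out.j its boundary

{out.1, out.2, b1.1, b1.2} {b2.1, b2.2} {b3.1} {b3.2} {b4.1} {b4.2}


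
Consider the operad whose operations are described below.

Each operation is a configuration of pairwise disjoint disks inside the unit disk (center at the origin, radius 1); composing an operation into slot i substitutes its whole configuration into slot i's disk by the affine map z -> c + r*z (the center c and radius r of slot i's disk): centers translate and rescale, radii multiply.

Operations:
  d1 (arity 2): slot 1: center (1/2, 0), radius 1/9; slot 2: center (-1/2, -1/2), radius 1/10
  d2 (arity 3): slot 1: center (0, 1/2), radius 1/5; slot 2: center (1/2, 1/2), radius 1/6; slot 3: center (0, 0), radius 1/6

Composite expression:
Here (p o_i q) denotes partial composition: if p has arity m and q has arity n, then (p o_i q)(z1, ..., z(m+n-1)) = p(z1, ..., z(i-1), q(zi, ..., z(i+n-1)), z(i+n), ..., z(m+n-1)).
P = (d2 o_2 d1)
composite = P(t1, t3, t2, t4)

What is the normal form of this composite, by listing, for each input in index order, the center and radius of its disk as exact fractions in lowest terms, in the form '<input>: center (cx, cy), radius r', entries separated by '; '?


Nesting under d2 composes maps z -> c + r*z down each t-path.
t1: after 1 affine step, its disk has center (0, 1/2), radius 1/5
t3: after 2 affine steps, its disk has center (7/12, 1/2), radius 1/54
t2: after 2 affine steps, its disk has center (5/12, 5/12), radius 1/60
t4: after 1 affine step, its disk has center (0, 0), radius 1/6

t1: center (0, 1/2), radius 1/5; t2: center (5/12, 5/12), radius 1/60; t3: center (7/12, 1/2), radius 1/54; t4: center (0, 0), radius 1/6
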